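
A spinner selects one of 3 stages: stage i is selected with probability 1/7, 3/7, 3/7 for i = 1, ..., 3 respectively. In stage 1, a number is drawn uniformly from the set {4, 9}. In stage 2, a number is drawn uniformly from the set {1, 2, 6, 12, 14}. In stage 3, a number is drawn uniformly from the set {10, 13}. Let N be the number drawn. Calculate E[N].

62/7

E[N | stage 1] = (4+9)/2 = 13/2.
E[N | stage 2] = (1+2+6+12+14)/5 = 7.
E[N | stage 3] = (10+13)/2 = 23/2.
E[N] = (1/7)·(13/2) + (3/7)·(7) + (3/7)·(23/2) = 62/7.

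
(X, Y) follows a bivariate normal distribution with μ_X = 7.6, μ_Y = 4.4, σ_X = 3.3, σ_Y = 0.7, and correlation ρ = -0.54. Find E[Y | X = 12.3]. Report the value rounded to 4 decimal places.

3.8616

For a bivariate normal, E[Y | X=x] = μ_Y + ρ·(σ_Y/σ_X)·(x − μ_X).
E[Y | X=12.3] = 4.4 + (-0.54)·(0.7/3.3)·(12.3 − (7.6)) = 4.4 + (-0.11455)·(4.7) = 3.8616.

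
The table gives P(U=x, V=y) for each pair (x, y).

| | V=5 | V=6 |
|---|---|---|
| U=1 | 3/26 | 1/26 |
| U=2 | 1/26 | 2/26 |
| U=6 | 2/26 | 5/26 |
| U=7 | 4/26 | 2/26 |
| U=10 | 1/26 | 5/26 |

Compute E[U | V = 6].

33/5

P(V = 6) = 15/26.
Σ U·P over the event = 1·(1/26) + 2·(2/26) + 6·(5/26) + 7·(2/26) + 10·(5/26) = 99/26.
E[U | V = 6] = (99/26) / (15/26) = 33/5.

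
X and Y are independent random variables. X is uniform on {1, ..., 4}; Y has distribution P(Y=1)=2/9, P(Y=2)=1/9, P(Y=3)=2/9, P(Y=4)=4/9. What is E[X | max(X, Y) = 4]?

P(max(X, Y) = 4) = 7/12.
Summing X·P(x,y) over outcomes with max(X, Y) = 4 gives 5/3.
E[X | max(X, Y) = 4] = (5/3) / (7/12) = 20/7.

20/7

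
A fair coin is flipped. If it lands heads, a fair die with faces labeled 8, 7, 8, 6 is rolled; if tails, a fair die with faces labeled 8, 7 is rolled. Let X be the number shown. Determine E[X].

E[X | heads] = (8+7+8+6)/4 = 29/4.
E[X | tails] = (8+7)/2 = 15/2.
E[X] = (1/2)·(29/4) + (1/2)·(15/2) = 59/8.

59/8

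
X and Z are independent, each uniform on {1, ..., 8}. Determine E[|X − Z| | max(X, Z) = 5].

Outcomes with max(X, Z) = 5: (1,5), (2,5), (3,5), (4,5), (5,1), (5,2), (5,3), (5,4), (5,5), each with probability 1/64.
E[|X − Z| | max(X, Z) = 5] = (4 + 3 + 2 + 1 + 4 + 3 + 2 + 1 + 0) / 9 = 20/9.

20/9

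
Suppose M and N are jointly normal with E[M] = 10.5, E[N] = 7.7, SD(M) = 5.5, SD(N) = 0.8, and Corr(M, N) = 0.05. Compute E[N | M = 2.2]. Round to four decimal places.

7.6396

The regression of N on M has slope ρ·σ_N/σ_M and passes through (μ_M, μ_N).
E[N | M=2.2] = 7.7 + (0.05)·(0.8/5.5)·(2.2 − (10.5)) = 7.7 + (0.0072727)·(-8.3) = 7.6396.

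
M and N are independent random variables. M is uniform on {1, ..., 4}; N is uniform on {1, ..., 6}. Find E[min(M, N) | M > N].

5/3

Outcomes with M > N: (2,1), (3,1), (3,2), (4,1), (4,2), (4,3), each with probability 1/24.
E[min(M, N) | M > N] = (1 + 1 + 2 + 1 + 2 + 3) / 6 = 5/3.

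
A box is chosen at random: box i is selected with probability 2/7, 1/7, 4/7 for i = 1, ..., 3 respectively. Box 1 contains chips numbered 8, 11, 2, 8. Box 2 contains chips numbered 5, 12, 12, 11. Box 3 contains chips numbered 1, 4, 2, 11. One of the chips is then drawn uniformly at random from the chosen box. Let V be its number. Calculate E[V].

85/14

E[V | box 1] = (8+11+2+8)/4 = 29/4.
E[V | box 2] = (5+12+12+11)/4 = 10.
E[V | box 3] = (1+4+2+11)/4 = 9/2.
By the law of total expectation,
E[V] = (2/7)·(29/4) + (1/7)·(10) + (4/7)·(9/2) = 85/14.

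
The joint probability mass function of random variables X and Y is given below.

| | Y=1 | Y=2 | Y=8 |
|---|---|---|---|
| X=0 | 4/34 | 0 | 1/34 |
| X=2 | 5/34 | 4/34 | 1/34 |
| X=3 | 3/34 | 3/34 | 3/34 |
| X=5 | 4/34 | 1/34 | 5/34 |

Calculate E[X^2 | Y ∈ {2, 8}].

112/9

P(Y ∈ {2, 8}) = 9/17.
Σ X^2·P over the event = 0·(1/34) + 4·(4/34) + 4·(1/34) + 9·(3/34) + 9·(3/34) + 25·(1/34) + 25·(5/34) = 112/17.
E[X^2 | Y ∈ {2, 8}] = (112/17) / (9/17) = 112/9.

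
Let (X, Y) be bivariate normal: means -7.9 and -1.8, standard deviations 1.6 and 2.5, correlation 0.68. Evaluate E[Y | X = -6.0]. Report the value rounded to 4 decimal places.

For a bivariate normal, E[Y | X=x] = μ_Y + ρ·(σ_Y/σ_X)·(x − μ_X).
E[Y | X=-6.0] = -1.8 + (0.68)·(2.5/1.6)·(-6.0 − (-7.9)) = -1.8 + (1.0625)·(1.9) = 0.2188.

0.2188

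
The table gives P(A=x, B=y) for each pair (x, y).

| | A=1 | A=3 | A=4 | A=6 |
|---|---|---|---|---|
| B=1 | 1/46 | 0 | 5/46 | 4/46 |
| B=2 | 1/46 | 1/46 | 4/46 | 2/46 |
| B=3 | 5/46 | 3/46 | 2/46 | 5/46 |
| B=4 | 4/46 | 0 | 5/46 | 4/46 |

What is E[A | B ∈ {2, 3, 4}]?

P(B ∈ {2, 3, 4}) = 18/23.
Summing A·P(A=x,B=y) over the conditioning event gives 66/23.
E[A | B ∈ {2, 3, 4}] = (66/23) / (18/23) = 11/3.

11/3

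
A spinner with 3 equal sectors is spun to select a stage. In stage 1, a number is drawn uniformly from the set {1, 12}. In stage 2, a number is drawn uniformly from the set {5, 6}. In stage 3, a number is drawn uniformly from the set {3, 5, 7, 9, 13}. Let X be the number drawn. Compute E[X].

E[X | stage 1] = (1+12)/2 = 13/2.
E[X | stage 2] = (5+6)/2 = 11/2.
E[X | stage 3] = (3+5+7+9+13)/5 = 37/5.
By the law of total expectation,
E[X] = (1/3)·(13/2) + (1/3)·(11/2) + (1/3)·(37/5) = 97/15.

97/15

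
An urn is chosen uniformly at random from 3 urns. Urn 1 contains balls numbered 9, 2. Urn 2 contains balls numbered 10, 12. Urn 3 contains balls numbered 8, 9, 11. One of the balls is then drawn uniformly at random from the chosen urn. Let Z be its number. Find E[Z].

E[Z | urn 1] = (9+2)/2 = 11/2.
E[Z | urn 2] = (10+12)/2 = 11.
E[Z | urn 3] = (8+9+11)/3 = 28/3.
By the law of total expectation,
E[Z] = (1/3)·(11/2) + (1/3)·(11) + (1/3)·(28/3) = 155/18.

155/18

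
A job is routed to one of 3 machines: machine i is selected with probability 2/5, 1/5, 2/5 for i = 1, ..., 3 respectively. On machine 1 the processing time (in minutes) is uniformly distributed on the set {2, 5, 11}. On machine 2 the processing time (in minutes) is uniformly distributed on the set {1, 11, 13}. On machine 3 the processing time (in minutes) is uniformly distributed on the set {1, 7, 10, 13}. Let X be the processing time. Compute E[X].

E[X | machine 1] = (2+5+11)/3 = 6.
E[X | machine 2] = (1+11+13)/3 = 25/3.
E[X | machine 3] = (1+7+10+13)/4 = 31/4.
E[X] = (2/5)·(6) + (1/5)·(25/3) + (2/5)·(31/4) = 43/6.

43/6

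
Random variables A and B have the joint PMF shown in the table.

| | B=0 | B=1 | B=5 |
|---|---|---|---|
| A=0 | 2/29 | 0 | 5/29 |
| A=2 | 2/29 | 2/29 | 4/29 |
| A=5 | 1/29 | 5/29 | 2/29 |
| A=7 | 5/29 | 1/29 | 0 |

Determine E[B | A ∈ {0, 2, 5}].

P(A ∈ {0, 2, 5}) = 23/29.
Σ B·P over the event = 0·(2/29) + 5·(5/29) + 0·(2/29) + 1·(2/29) + 5·(4/29) + 0·(1/29) + 1·(5/29) + 5·(2/29) = 62/29.
E[B | A ∈ {0, 2, 5}] = (62/29) / (23/29) = 62/23.

62/23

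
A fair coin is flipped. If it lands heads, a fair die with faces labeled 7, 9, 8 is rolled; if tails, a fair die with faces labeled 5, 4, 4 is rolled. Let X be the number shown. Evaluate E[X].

37/6

E[X | heads] = (7+9+8)/3 = 8.
E[X | tails] = (5+4+4)/3 = 13/3.
By the law of total expectation,
E[X] = (1/2)·(8) + (1/2)·(13/3) = 37/6.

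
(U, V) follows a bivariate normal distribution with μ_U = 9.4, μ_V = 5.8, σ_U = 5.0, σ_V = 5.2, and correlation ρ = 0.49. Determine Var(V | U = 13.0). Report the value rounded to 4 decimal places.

20.5477

The conditional variance in a bivariate normal is σ_V²(1 − ρ²), independent of x.
Var(V | U=13.0) = (5.2)²·(1 − (0.49)²) = 27.04·0.7599 = 20.5477.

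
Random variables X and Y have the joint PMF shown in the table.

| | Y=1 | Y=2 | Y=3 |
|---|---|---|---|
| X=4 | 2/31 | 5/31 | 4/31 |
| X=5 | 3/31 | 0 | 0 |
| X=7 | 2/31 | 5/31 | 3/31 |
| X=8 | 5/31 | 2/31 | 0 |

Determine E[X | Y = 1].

77/12

P(Y = 1) = 12/31.
Σ X·P over the event = 4·(2/31) + 5·(3/31) + 7·(2/31) + 8·(5/31) = 77/31.
E[X | Y = 1] = (77/31) / (12/31) = 77/12.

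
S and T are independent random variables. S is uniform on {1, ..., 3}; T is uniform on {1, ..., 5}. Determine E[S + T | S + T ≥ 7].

Outcomes with S + T ≥ 7: (2,5), (3,4), (3,5), each with probability 1/15.
E[S + T | S + T ≥ 7] = (7 + 7 + 8) / 3 = 22/3.

22/3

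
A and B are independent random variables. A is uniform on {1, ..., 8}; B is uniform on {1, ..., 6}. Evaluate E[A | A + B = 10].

6

Outcomes with A + B = 10: (4,6), (5,5), (6,4), (7,3), (8,2), each with probability 1/48.
E[A | A + B = 10] = (4 + 5 + 6 + 7 + 8) / 5 = 6.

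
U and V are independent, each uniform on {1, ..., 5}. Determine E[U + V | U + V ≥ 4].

71/11

P(U + V ≥ 4) = 22/25.
Summing (U+V)·P(x,y) over outcomes with U + V ≥ 4 gives 142/25.
E[U + V | U + V ≥ 4] = (142/25) / (22/25) = 71/11.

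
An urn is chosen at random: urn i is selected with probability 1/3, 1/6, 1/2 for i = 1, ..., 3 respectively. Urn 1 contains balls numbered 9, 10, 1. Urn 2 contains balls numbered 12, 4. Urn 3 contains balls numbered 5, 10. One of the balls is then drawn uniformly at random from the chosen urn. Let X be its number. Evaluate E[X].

E[X | urn 1] = (9+10+1)/3 = 20/3.
E[X | urn 2] = (12+4)/2 = 8.
E[X | urn 3] = (5+10)/2 = 15/2.
E[X] = (1/3)·(20/3) + (1/6)·(8) + (1/2)·(15/2) = 263/36.

263/36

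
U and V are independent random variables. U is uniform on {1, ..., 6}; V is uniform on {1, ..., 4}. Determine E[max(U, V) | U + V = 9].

Outcomes with U + V = 9: (5,4), (6,3), each with probability 1/24.
E[max(U, V) | U + V = 9] = (5 + 6) / 2 = 11/2.

11/2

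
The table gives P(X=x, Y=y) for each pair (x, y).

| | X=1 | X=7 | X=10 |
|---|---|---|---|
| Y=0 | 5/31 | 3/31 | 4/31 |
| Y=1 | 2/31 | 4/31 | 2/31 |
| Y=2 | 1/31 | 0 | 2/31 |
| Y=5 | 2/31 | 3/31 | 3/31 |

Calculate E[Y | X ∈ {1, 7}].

P(X ∈ {1, 7}) = 20/31.
Σ Y·P over the event = 0·(5/31) + 1·(2/31) + 2·(1/31) + 5·(2/31) + 0·(3/31) + 1·(4/31) + 5·(3/31) = 33/31.
E[Y | X ∈ {1, 7}] = (33/31) / (20/31) = 33/20.

33/20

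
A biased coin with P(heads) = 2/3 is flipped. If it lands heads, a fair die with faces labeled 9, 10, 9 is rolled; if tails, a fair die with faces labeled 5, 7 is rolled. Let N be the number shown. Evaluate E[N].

74/9

E[N | heads] = (9+10+9)/3 = 28/3.
E[N | tails] = (5+7)/2 = 6.
E[N] = (2/3)·(28/3) + (1/3)·(6) = 74/9.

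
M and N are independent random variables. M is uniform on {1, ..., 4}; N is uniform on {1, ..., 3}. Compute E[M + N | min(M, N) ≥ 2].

Outcomes with min(M, N) ≥ 2: (2,2), (2,3), (3,2), (3,3), (4,2), (4,3), each with probability 1/12.
E[M + N | min(M, N) ≥ 2] = (4 + 5 + 5 + 6 + 6 + 7) / 6 = 11/2.

11/2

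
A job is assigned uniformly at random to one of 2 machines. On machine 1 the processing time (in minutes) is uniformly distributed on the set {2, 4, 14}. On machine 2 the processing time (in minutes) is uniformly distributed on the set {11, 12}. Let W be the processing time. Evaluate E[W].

E[W | machine 1] = (2+4+14)/3 = 20/3.
E[W | machine 2] = (11+12)/2 = 23/2.
E[W] = (1/2)·(20/3) + (1/2)·(23/2) = 109/12.

109/12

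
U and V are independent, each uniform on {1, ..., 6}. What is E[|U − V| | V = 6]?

5/2

P(V = 6) = 1/6.
Summing |U−V|·P(x,y) over outcomes with V = 6 gives 5/12.
E[|U − V| | V = 6] = (5/12) / (1/6) = 5/2.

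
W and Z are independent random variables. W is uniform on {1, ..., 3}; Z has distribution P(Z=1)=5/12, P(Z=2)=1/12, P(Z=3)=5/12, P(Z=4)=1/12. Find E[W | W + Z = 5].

2

P(W + Z = 5) = 7/36.
Summing W·P(x,y) over outcomes with W + Z = 5 gives 7/18.
E[W | W + Z = 5] = (7/18) / (7/36) = 2.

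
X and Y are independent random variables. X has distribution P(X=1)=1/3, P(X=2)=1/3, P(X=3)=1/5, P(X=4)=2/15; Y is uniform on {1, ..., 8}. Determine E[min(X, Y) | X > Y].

26/17

P(X > Y) = 17/120.
Summing min(X,Y)·P(x,y) over outcomes with X > Y gives 13/60.
E[min(X, Y) | X > Y] = (13/60) / (17/120) = 26/17.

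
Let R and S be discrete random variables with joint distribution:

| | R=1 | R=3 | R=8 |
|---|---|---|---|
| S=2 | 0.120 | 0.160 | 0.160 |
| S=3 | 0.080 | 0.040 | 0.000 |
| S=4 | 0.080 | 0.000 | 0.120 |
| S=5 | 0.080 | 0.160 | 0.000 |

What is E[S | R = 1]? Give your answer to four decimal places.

3.3333

P(R = 1) = 0.360.
Summing S·P(R=x,S=y) over the conditioning event gives 1.200.
E[S | R = 1] = (1.200) / (0.360) = 3.3333.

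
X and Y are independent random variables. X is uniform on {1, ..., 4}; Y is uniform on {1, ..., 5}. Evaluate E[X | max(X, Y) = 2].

Outcomes with max(X, Y) = 2: (1,2), (2,1), (2,2), each with probability 1/20.
E[X | max(X, Y) = 2] = (1 + 2 + 2) / 3 = 5/3.

5/3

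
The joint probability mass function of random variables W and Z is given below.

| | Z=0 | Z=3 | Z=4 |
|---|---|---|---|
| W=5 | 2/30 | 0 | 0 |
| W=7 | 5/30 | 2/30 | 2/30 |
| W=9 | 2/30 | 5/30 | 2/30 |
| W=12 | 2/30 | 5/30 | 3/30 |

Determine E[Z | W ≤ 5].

0

P(W ≤ 5) = 1/15.
Σ Z·P over the event = 0·(2/30) = 0.
E[Z | W ≤ 5] = (0) / (1/15) = 0.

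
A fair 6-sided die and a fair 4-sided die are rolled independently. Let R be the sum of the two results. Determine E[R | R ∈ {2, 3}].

8/3

P(R ∈ {2, 3}) = 1/8.
Σ over the event: 2·1/24 + 3·1/12 = 1/3.
E[R | R ∈ {2, 3}] = (1/3) / (1/8) = 8/3.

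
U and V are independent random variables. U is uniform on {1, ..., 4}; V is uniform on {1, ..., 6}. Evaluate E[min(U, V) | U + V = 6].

2

Outcomes with U + V = 6: (1,5), (2,4), (3,3), (4,2), each with probability 1/24.
E[min(U, V) | U + V = 6] = (1 + 2 + 3 + 2) / 4 = 2.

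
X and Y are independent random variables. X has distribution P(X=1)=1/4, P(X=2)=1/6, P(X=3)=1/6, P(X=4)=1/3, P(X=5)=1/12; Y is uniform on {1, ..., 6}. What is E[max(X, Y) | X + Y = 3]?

2

P(X + Y = 3) = 5/72.
Summing max(X,Y)·P(x,y) over outcomes with X + Y = 3 gives 5/36.
E[max(X, Y) | X + Y = 3] = (5/36) / (5/72) = 2.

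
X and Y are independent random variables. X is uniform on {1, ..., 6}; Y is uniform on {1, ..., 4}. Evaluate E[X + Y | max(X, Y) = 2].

10/3

Outcomes with max(X, Y) = 2: (1,2), (2,1), (2,2), each with probability 1/24.
E[X + Y | max(X, Y) = 2] = (3 + 3 + 4) / 3 = 10/3.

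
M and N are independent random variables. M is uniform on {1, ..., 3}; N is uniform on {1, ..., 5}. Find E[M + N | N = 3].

Outcomes with N = 3: (1,3), (2,3), (3,3), each with probability 1/15.
E[M + N | N = 3] = (4 + 5 + 6) / 3 = 5.

5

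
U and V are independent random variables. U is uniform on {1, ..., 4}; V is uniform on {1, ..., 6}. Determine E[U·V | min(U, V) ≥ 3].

P(min(U, V) ≥ 3) = 1/3.
Summing UV·P(x,y) over outcomes with min(U, V) ≥ 3 gives 21/4.
E[U·V | min(U, V) ≥ 3] = (21/4) / (1/3) = 63/4.

63/4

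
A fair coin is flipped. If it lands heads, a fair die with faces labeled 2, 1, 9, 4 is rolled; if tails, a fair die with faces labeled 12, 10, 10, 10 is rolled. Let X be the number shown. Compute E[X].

E[X | heads] = (2+1+9+4)/4 = 4.
E[X | tails] = (12+10+10+10)/4 = 21/2.
By the law of total expectation,
E[X] = (1/2)·(4) + (1/2)·(21/2) = 29/4.

29/4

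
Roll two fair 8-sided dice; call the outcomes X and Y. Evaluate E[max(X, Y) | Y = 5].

23/4

Outcomes with Y = 5: (1,5), (2,5), (3,5), (4,5), (5,5), (6,5), (7,5), (8,5), each with probability 1/64.
E[max(X, Y) | Y = 5] = (5 + 5 + 5 + 5 + 5 + 6 + 7 + 8) / 8 = 23/4.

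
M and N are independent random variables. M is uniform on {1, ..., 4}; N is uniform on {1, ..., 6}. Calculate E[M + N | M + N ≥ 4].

136/21

P(M + N ≥ 4) = 7/8.
Summing (M+N)·P(x,y) over outcomes with M + N ≥ 4 gives 17/3.
E[M + N | M + N ≥ 4] = (17/3) / (7/8) = 136/21.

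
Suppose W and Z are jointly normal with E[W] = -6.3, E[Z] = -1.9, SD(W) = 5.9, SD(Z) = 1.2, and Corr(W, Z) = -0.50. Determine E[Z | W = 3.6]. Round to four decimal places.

-2.9068

E[Z | W=x] = μ_Z + ρ(σ_Z/σ_W)(x − μ_W) for jointly normal variables.
E[Z | W=3.6] = -1.9 + (-0.50)·(1.2/5.9)·(3.6 − (-6.3)) = -1.9 + (-0.101695)·(9.9) = -2.9068.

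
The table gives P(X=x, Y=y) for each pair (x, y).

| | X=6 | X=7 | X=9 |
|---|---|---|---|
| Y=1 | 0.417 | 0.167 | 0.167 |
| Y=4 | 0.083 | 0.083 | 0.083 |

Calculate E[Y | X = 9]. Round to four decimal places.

P(X = 9) = 0.250.
Σ Y·P over the event = 1·(0.167) + 4·(0.083) = 0.499.
E[Y | X = 9] = (0.499) / (0.250) = 1.9960.

1.9960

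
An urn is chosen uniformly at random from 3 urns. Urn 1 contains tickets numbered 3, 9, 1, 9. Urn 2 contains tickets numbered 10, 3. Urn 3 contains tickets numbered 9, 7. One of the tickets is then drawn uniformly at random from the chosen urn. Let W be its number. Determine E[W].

E[W | urn 1] = (3+9+1+9)/4 = 11/2.
E[W | urn 2] = (10+3)/2 = 13/2.
E[W | urn 3] = (9+7)/2 = 8.
By the law of total expectation,
E[W] = (1/3)·(11/2) + (1/3)·(13/2) + (1/3)·(8) = 20/3.

20/3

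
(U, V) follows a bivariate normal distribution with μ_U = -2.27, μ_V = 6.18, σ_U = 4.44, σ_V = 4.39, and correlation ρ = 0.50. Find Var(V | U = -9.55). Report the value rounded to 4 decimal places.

14.4541

Var(V | U=x) = (1 − ρ²)·σ_V².
Var(V | U=-9.55) = (4.39)²·(1 − (0.50)²) = 19.2721·0.75 = 14.4541.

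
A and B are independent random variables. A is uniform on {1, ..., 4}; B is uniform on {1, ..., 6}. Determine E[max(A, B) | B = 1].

P(B = 1) = 1/6.
Summing max(A,B)·P(x,y) over outcomes with B = 1 gives 5/12.
E[max(A, B) | B = 1] = (5/12) / (1/6) = 5/2.

5/2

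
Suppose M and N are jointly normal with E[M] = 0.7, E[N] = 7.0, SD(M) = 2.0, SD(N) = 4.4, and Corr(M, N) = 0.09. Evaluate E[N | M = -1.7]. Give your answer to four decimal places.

The regression of N on M has slope ρ·σ_N/σ_M and passes through (μ_M, μ_N).
E[N | M=-1.7] = 7.0 + (0.09)·(4.4/2.0)·(-1.7 − (0.7)) = 7.0 + (0.198)·(-2.4) = 6.5248.

6.5248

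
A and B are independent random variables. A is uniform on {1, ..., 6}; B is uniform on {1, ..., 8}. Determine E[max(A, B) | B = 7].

Outcomes with B = 7: (1,7), (2,7), (3,7), (4,7), (5,7), (6,7), each with probability 1/48.
E[max(A, B) | B = 7] = (7 + 7 + 7 + 7 + 7 + 7) / 6 = 7.

7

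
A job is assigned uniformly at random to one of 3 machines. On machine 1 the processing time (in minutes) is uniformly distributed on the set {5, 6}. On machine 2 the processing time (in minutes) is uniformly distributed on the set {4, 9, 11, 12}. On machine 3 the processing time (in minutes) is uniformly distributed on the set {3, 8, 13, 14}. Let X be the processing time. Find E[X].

8

E[X | machine 1] = (5+6)/2 = 11/2.
E[X | machine 2] = (4+9+11+12)/4 = 9.
E[X | machine 3] = (3+8+13+14)/4 = 19/2.
By the law of total expectation,
E[X] = (1/3)·(11/2) + (1/3)·(9) + (1/3)·(19/2) = 8.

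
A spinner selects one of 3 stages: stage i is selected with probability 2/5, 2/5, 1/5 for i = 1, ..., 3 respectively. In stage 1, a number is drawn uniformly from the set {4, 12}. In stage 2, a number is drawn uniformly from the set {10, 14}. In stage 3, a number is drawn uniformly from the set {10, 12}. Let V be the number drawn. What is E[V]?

51/5

E[V | stage 1] = (4+12)/2 = 8.
E[V | stage 2] = (10+14)/2 = 12.
E[V | stage 3] = (10+12)/2 = 11.
E[V] = (2/5)·(8) + (2/5)·(12) + (1/5)·(11) = 51/5.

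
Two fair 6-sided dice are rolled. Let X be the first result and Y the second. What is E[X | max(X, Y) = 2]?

P(max(X, Y) = 2) = 1/12.
Summing X·P(x,y) over outcomes with max(X, Y) = 2 gives 5/36.
E[X | max(X, Y) = 2] = (5/36) / (1/12) = 5/3.

5/3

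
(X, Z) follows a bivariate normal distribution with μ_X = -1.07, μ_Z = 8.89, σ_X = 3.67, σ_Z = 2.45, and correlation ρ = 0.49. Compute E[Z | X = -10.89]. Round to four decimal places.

For a bivariate normal, E[Z | X=x] = μ_Z + ρ·(σ_Z/σ_X)·(x − μ_X).
E[Z | X=-10.89] = 8.89 + (0.49)·(2.45/3.67)·(-10.89 − (-1.07)) = 8.89 + (0.32711)·(-9.82) = 5.6778.

5.6778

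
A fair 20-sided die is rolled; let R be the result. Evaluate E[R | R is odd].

Given R is odd, R is equally likely to be any of {1, 3, 5, 7, 9, 11, 13, 15, 17, 19}.
E[R | R is odd] = (1 + 3 + 5 + 7 + 9 + 11 + 13 + 15 + 17 + 19) / 10 = 10.

10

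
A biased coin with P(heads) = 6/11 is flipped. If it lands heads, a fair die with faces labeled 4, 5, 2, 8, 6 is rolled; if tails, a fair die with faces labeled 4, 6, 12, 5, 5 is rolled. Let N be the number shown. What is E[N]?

E[N | heads] = (4+5+2+8+6)/5 = 5.
E[N | tails] = (4+6+12+5+5)/5 = 32/5.
E[N] = (6/11)·(5) + (5/11)·(32/5) = 62/11.

62/11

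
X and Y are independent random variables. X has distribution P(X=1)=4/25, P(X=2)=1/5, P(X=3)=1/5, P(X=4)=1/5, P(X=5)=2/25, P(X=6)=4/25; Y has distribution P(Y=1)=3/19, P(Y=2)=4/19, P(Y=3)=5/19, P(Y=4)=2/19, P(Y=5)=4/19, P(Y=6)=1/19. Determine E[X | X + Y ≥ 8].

P(X + Y ≥ 8) = 153/475.
Summing X·P(x,y) over outcomes with X + Y ≥ 8 gives 729/475.
E[X | X + Y ≥ 8] = (729/475) / (153/475) = 81/17.

81/17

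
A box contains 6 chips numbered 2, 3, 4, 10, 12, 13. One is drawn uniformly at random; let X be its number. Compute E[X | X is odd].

8

P(X is odd) = 1/3.
Σ over the event: 3·1/6 + 13·1/6 = 8/3.
E[X | X is odd] = (8/3) / (1/3) = 8.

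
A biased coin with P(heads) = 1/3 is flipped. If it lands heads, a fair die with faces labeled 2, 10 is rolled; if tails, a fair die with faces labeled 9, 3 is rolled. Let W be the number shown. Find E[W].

6

E[W | heads] = (2+10)/2 = 6.
E[W | tails] = (9+3)/2 = 6.
E[W] = (1/3)·(6) + (2/3)·(6) = 6.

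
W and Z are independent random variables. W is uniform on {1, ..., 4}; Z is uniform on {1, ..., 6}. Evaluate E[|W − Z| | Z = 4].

3/2

P(Z = 4) = 1/6.
Summing |W−Z|·P(x,y) over outcomes with Z = 4 gives 1/4.
E[|W − Z| | Z = 4] = (1/4) / (1/6) = 3/2.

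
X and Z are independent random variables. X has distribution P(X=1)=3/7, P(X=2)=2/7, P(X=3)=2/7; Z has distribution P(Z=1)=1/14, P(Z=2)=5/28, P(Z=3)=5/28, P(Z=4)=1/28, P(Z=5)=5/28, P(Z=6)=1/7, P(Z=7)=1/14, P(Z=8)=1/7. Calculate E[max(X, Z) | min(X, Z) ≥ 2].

253/52

P(min(X, Z) ≥ 2) = 26/49.
Summing max(X,Z)·P(x,y) over outcomes with min(X, Z) ≥ 2 gives 253/98.
E[max(X, Z) | min(X, Z) ≥ 2] = (253/98) / (26/49) = 253/52.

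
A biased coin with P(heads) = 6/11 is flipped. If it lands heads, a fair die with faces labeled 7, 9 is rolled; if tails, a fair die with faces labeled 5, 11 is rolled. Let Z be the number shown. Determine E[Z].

8

E[Z | heads] = (7+9)/2 = 8.
E[Z | tails] = (5+11)/2 = 8.
By the law of total expectation,
E[Z] = (6/11)·(8) + (5/11)·(8) = 8.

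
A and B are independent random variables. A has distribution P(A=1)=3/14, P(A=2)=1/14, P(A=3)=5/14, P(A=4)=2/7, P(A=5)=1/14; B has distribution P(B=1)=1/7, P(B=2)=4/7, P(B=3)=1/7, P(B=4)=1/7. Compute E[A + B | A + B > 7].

P(A + B > 7) = 3/49.
Summing (A+B)·P(x,y) over outcomes with A + B > 7 gives 1/2.
E[A + B | A + B > 7] = (1/2) / (3/49) = 49/6.

49/6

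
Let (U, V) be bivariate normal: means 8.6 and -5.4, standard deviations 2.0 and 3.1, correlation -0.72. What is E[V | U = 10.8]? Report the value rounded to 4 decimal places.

-7.8552

E[V | U=x] = μ_V + ρ(σ_V/σ_U)(x − μ_U) for jointly normal variables.
E[V | U=10.8] = -5.4 + (-0.72)·(3.1/2.0)·(10.8 − (8.6)) = -5.4 + (-1.116)·(2.2) = -7.8552.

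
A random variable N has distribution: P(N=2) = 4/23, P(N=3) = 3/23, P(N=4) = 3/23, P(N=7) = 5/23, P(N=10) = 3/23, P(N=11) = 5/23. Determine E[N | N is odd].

99/13

P(N is odd) = 13/23.
Σ over the event: 3·3/23 + 7·5/23 + 11·5/23 = 99/23.
E[N | N is odd] = (99/23) / (13/23) = 99/13.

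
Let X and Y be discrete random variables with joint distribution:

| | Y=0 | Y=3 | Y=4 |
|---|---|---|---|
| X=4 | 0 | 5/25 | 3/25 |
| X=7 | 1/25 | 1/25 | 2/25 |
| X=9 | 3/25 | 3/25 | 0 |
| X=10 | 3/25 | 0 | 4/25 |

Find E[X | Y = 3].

P(Y = 3) = 9/25.
Σ X·P over the event = 4·(5/25) + 7·(1/25) + 9·(3/25) = 54/25.
E[X | Y = 3] = (54/25) / (9/25) = 6.

6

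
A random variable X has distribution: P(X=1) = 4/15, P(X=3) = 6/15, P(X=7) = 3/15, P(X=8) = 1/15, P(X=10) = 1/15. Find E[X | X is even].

P(X is even) = 2/15.
Σ over the event: 8·1/15 + 10·1/15 = 6/5.
E[X | X is even] = (6/5) / (2/15) = 9.

9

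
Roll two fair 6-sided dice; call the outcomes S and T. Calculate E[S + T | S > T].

P(S > T) = 5/12.
Summing (S+T)·P(x,y) over outcomes with S > T gives 35/12.
E[S + T | S > T] = (35/12) / (5/12) = 7.

7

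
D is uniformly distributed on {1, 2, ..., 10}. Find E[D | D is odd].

5

Given D is odd, D is equally likely to be any of {1, 3, 5, 7, 9}.
E[D | D is odd] = (1 + 3 + 5 + 7 + 9) / 5 = 5.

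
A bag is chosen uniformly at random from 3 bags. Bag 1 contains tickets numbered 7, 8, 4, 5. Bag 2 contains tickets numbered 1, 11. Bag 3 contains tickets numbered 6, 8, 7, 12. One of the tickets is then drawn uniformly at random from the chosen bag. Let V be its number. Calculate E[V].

27/4

E[V | bag 1] = (7+8+4+5)/4 = 6.
E[V | bag 2] = (1+11)/2 = 6.
E[V | bag 3] = (6+8+7+12)/4 = 33/4.
By the law of total expectation,
E[V] = (1/3)·(6) + (1/3)·(6) + (1/3)·(33/4) = 27/4.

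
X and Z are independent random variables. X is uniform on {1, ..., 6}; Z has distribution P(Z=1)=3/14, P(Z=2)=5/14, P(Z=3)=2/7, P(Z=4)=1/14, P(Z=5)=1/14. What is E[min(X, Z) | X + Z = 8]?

P(X + Z = 8) = 11/84.
Summing min(X,Z)·P(x,y) over outcomes with X + Z = 8 gives 29/84.
E[min(X, Z) | X + Z = 8] = (29/84) / (11/84) = 29/11.

29/11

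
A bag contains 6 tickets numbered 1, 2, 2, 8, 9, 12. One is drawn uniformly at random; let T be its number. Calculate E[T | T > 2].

29/3

P(T > 2) = 1/2.
Σ over the event: 8·1/6 + 9·1/6 + 12·1/6 = 29/6.
E[T | T > 2] = (29/6) / (1/2) = 29/3.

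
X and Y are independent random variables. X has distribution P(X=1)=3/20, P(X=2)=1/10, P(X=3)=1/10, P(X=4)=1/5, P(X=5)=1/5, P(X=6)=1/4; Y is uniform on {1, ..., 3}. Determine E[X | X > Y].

P(X > Y) = 3/4.
Summing X·P(x,y) over outcomes with X > Y gives 107/30.
E[X | X > Y] = (107/30) / (3/4) = 214/45.

214/45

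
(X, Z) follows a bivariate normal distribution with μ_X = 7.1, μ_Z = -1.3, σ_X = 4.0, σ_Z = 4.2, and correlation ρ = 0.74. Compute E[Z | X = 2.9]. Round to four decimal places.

The regression of Z on X has slope ρ·σ_Z/σ_X and passes through (μ_X, μ_Z).
E[Z | X=2.9] = -1.3 + (0.74)·(4.2/4.0)·(2.9 − (7.1)) = -1.3 + (0.777)·(-4.2) = -4.5634.

-4.5634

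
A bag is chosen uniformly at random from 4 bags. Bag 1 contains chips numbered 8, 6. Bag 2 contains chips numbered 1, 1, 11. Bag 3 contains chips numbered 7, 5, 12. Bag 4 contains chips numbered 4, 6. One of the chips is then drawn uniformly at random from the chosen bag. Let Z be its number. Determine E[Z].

73/12

E[Z | bag 1] = (8+6)/2 = 7.
E[Z | bag 2] = (1+1+11)/3 = 13/3.
E[Z | bag 3] = (7+5+12)/3 = 8.
E[Z | bag 4] = (4+6)/2 = 5.
By the law of total expectation,
E[Z] = (1/4)·(7) + (1/4)·(13/3) + (1/4)·(8) + (1/4)·(5) = 73/12.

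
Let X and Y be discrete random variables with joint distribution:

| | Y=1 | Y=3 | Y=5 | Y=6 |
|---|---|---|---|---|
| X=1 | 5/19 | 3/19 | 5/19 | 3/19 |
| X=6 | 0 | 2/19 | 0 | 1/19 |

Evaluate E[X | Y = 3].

P(Y = 3) = 5/19.
Σ X·P over the event = 1·(3/19) + 6·(2/19) = 15/19.
E[X | Y = 3] = (15/19) / (5/19) = 3.

3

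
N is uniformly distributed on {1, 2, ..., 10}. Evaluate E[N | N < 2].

1

Given N < 2, N is equally likely to be any of {1}.
E[N | N < 2] = (1) / 1 = 1.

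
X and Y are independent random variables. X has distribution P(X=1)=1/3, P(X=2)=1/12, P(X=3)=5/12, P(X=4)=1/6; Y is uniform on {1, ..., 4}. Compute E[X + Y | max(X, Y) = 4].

113/18

P(max(X, Y) = 4) = 3/8.
Summing (X+Y)·P(x,y) over outcomes with max(X, Y) = 4 gives 113/48.
E[X + Y | max(X, Y) = 4] = (113/48) / (3/8) = 113/18.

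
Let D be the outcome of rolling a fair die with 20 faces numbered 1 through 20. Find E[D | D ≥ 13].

33/2

Given D ≥ 13, D is equally likely to be any of {13, 14, 15, 16, 17, 18, 19, 20}.
E[D | D ≥ 13] = (13 + 14 + 15 + 16 + 17 + 18 + 19 + 20) / 8 = 33/2.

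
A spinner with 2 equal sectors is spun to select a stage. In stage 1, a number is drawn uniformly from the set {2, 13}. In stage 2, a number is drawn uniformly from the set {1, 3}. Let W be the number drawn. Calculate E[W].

19/4

E[W | stage 1] = (2+13)/2 = 15/2.
E[W | stage 2] = (1+3)/2 = 2.
By the law of total expectation,
E[W] = (1/2)·(15/2) + (1/2)·(2) = 19/4.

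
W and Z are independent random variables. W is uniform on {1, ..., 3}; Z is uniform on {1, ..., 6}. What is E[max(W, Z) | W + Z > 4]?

9/2

P(W + Z > 4) = 2/3.
Summing max(W,Z)·P(x,y) over outcomes with W + Z > 4 gives 3.
E[max(W, Z) | W + Z > 4] = (3) / (2/3) = 9/2.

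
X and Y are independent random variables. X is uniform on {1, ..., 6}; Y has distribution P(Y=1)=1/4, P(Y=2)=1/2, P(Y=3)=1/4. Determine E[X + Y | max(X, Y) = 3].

P(max(X, Y) = 3) = 1/4.
Summing (X+Y)·P(x,y) over outcomes with max(X, Y) = 3 gives 29/24.
E[X + Y | max(X, Y) = 3] = (29/24) / (1/4) = 29/6.

29/6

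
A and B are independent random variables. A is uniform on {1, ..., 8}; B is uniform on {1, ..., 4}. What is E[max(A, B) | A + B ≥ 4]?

P(A + B ≥ 4) = 29/32.
Summing max(A,B)·P(x,y) over outcomes with A + B ≥ 4 gives 149/32.
E[max(A, B) | A + B ≥ 4] = (149/32) / (29/32) = 149/29.

149/29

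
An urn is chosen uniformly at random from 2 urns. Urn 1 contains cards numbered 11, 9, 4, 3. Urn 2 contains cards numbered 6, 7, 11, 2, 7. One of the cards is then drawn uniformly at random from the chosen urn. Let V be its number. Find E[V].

E[V | urn 1] = (11+9+4+3)/4 = 27/4.
E[V | urn 2] = (6+7+11+2+7)/5 = 33/5.
By the law of total expectation,
E[V] = (1/2)·(27/4) + (1/2)·(33/5) = 267/40.

267/40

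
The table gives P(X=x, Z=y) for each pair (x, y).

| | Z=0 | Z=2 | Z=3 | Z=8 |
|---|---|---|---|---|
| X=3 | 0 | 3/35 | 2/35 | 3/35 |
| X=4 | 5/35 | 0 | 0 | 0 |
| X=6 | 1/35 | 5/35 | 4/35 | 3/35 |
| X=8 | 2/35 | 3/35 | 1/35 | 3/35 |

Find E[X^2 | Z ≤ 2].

P(Z ≤ 2) = 19/35.
Σ X^2·P over the event = 9·(3/35) + 16·(5/35) + 36·(1/35) + 36·(5/35) + 64·(2/35) + 64·(3/35) = 643/35.
E[X^2 | Z ≤ 2] = (643/35) / (19/35) = 643/19.

643/19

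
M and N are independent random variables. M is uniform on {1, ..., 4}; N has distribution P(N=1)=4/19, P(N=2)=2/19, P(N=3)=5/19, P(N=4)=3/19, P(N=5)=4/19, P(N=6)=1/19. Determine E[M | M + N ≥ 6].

P(M + N ≥ 6) = 41/76.
Summing M·P(x,y) over outcomes with M + N ≥ 6 gives 30/19.
E[M | M + N ≥ 6] = (30/19) / (41/76) = 120/41.

120/41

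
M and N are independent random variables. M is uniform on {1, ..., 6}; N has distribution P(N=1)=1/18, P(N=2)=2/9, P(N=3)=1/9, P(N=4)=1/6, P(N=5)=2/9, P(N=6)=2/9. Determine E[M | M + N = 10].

P(M + N = 10) = 11/108.
Summing M·P(x,y) over outcomes with M + N = 10 gives 1/2.
E[M | M + N = 10] = (1/2) / (11/108) = 54/11.

54/11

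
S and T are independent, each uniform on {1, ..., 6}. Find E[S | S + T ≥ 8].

14/3

P(S + T ≥ 8) = 5/12.
Summing S·P(x,y) over outcomes with S + T ≥ 8 gives 35/18.
E[S | S + T ≥ 8] = (35/18) / (5/12) = 14/3.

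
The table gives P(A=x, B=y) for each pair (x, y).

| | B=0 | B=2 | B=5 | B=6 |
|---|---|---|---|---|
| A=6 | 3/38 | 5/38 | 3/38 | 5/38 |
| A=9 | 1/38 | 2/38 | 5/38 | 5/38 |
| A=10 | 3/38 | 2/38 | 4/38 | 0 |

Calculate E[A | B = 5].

P(B = 5) = 6/19.
Σ A·P over the event = 6·(3/38) + 9·(5/38) + 10·(4/38) = 103/38.
E[A | B = 5] = (103/38) / (6/19) = 103/12.

103/12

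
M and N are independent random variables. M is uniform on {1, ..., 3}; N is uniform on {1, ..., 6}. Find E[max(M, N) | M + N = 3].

Outcomes with M + N = 3: (1,2), (2,1), each with probability 1/18.
E[max(M, N) | M + N = 3] = (2 + 2) / 2 = 2.

2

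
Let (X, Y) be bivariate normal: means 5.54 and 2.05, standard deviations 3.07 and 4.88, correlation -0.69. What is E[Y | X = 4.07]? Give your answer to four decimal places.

The regression of Y on X has slope ρ·σ_Y/σ_X and passes through (μ_X, μ_Y).
E[Y | X=4.07] = 2.05 + (-0.69)·(4.88/3.07)·(4.07 − (5.54)) = 2.05 + (-1.0968)·(-1.47) = 3.6623.

3.6623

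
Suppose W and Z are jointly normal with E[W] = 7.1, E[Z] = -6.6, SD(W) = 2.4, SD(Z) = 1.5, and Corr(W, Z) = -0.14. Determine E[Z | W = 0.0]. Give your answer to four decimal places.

-5.9788

For a bivariate normal, E[Z | W=x] = μ_Z + ρ·(σ_Z/σ_W)·(x − μ_W).
E[Z | W=0.0] = -6.6 + (-0.14)·(1.5/2.4)·(0.0 − (7.1)) = -6.6 + (-0.0875)·(-7.1) = -5.9788.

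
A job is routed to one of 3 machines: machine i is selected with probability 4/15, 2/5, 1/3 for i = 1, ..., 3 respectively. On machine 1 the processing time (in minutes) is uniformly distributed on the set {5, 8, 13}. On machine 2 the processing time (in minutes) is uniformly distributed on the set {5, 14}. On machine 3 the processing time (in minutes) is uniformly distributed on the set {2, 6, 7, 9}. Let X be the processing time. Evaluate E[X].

73/9

E[X | machine 1] = (5+8+13)/3 = 26/3.
E[X | machine 2] = (5+14)/2 = 19/2.
E[X | machine 3] = (2+6+7+9)/4 = 6.
By the law of total expectation,
E[X] = (4/15)·(26/3) + (2/5)·(19/2) + (1/3)·(6) = 73/9.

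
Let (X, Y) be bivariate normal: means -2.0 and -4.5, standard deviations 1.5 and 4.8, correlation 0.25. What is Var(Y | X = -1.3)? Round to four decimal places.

Var(Y | X=x) = (1 − ρ²)·σ_Y².
Var(Y | X=-1.3) = (4.8)²·(1 − (0.25)²) = 23.04·0.9375 = 21.6000.

21.6000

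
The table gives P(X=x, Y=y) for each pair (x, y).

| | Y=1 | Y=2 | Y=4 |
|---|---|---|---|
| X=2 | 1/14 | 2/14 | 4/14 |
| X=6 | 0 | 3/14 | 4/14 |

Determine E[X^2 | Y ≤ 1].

4

P(Y ≤ 1) = 1/14.
Σ X^2·P over the event = 4·(1/14) = 2/7.
E[X^2 | Y ≤ 1] = (2/7) / (1/14) = 4.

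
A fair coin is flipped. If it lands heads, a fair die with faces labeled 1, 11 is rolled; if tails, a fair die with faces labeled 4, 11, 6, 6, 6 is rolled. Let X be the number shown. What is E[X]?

E[X | heads] = (1+11)/2 = 6.
E[X | tails] = (4+11+6+6+6)/5 = 33/5.
E[X] = (1/2)·(6) + (1/2)·(33/5) = 63/10.

63/10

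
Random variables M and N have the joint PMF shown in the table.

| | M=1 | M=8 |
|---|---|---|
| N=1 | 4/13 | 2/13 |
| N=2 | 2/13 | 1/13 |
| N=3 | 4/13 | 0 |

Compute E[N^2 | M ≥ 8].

2

P(M ≥ 8) = 3/13.
Σ N^2·P over the event = 1·(2/13) + 4·(1/13) = 6/13.
E[N^2 | M ≥ 8] = (6/13) / (3/13) = 2.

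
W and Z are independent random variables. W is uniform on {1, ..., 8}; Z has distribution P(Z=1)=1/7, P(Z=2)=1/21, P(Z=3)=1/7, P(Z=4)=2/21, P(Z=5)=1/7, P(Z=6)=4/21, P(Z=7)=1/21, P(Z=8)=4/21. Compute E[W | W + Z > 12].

209/30

P(W + Z > 12) = 5/28.
Summing W·P(x,y) over outcomes with W + Z > 12 gives 209/168.
E[W | W + Z > 12] = (209/168) / (5/28) = 209/30.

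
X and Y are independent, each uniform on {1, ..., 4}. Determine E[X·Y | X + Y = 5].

Outcomes with X + Y = 5: (1,4), (2,3), (3,2), (4,1), each with probability 1/16.
E[X·Y | X + Y = 5] = (4 + 6 + 6 + 4) / 4 = 5.

5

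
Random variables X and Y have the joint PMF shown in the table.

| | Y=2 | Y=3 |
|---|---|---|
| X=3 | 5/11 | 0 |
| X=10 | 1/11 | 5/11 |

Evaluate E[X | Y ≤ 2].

P(Y ≤ 2) = 6/11.
Σ X·P over the event = 3·(5/11) + 10·(1/11) = 25/11.
E[X | Y ≤ 2] = (25/11) / (6/11) = 25/6.

25/6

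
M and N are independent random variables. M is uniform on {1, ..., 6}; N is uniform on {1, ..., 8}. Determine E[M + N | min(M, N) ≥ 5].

Outcomes with min(M, N) ≥ 5: (5,5), (5,6), (5,7), (5,8), (6,5), (6,6), (6,7), (6,8), each with probability 1/48.
E[M + N | min(M, N) ≥ 5] = (10 + 11 + 12 + 13 + 11 + 12 + 13 + 14) / 8 = 12.

12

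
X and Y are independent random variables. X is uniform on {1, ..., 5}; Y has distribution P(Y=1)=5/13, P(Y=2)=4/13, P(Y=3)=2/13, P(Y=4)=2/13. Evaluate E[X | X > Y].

73/19

P(X > Y) = 38/65.
Summing X·P(x,y) over outcomes with X > Y gives 146/65.
E[X | X > Y] = (146/65) / (38/65) = 73/19.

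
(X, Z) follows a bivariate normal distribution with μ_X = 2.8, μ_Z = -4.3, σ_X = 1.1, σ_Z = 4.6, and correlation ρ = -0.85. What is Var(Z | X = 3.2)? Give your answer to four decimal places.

The conditional variance in a bivariate normal is σ_Z²(1 − ρ²), independent of x.
Var(Z | X=3.2) = (4.6)²·(1 − (-0.85)²) = 21.16·0.2775 = 5.8719.

5.8719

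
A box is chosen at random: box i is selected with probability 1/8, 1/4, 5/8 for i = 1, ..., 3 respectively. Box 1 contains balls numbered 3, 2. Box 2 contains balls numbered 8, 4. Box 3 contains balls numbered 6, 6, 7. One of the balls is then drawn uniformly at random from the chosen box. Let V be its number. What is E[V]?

277/48

E[V | box 1] = (3+2)/2 = 5/2.
E[V | box 2] = (8+4)/2 = 6.
E[V | box 3] = (6+6+7)/3 = 19/3.
By the law of total expectation,
E[V] = (1/8)·(5/2) + (1/4)·(6) + (5/8)·(19/3) = 277/48.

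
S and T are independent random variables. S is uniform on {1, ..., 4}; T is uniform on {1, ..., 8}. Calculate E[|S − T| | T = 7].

P(T = 7) = 1/8.
Summing |S−T|·P(x,y) over outcomes with T = 7 gives 9/16.
E[|S − T| | T = 7] = (9/16) / (1/8) = 9/2.

9/2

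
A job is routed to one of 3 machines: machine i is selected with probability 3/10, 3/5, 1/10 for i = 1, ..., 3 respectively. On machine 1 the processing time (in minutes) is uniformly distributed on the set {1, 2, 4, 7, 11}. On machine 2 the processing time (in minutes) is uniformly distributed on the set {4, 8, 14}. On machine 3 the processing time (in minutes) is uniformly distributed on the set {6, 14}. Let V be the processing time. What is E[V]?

77/10

E[V | machine 1] = (1+2+4+7+11)/5 = 5.
E[V | machine 2] = (4+8+14)/3 = 26/3.
E[V | machine 3] = (6+14)/2 = 10.
By the law of total expectation,
E[V] = (3/10)·(5) + (3/5)·(26/3) + (1/10)·(10) = 77/10.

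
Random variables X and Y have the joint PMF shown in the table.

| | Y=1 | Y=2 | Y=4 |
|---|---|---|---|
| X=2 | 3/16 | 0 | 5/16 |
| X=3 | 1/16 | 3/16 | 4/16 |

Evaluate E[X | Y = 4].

P(Y = 4) = 9/16.
Summing X·P(X=x,Y=y) over the conditioning event gives 11/8.
E[X | Y = 4] = (11/8) / (9/16) = 22/9.

22/9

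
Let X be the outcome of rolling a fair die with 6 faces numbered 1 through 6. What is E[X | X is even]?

4

Given X is even, X is equally likely to be any of {2, 4, 6}.
E[X | X is even] = (2 + 4 + 6) / 3 = 4.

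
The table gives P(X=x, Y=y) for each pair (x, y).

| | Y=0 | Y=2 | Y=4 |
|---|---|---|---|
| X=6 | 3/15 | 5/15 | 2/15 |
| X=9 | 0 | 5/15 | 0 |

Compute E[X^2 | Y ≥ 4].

36

P(Y ≥ 4) = 2/15.
Σ X^2·P over the event = 36·(2/15) = 24/5.
E[X^2 | Y ≥ 4] = (24/5) / (2/15) = 36.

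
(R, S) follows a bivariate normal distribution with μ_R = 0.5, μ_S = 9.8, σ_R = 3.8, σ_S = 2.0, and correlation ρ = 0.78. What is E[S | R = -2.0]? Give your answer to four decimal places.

The regression of S on R has slope ρ·σ_S/σ_R and passes through (μ_R, μ_S).
E[S | R=-2.0] = 9.8 + (0.78)·(2.0/3.8)·(-2.0 − (0.5)) = 9.8 + (0.41053)·(-2.5) = 8.7737.

8.7737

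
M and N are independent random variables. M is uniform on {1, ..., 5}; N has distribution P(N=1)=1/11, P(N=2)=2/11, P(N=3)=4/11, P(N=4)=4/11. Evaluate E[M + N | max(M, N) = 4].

P(max(M, N) = 4) = 23/55.
Summing (M+N)·P(x,y) over outcomes with max(M, N) = 4 gives 149/55.
E[M + N | max(M, N) = 4] = (149/55) / (23/55) = 149/23.

149/23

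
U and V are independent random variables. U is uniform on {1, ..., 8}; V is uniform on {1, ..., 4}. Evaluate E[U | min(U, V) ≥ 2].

5

P(min(U, V) ≥ 2) = 21/32.
Summing U·P(x,y) over outcomes with min(U, V) ≥ 2 gives 105/32.
E[U | min(U, V) ≥ 2] = (105/32) / (21/32) = 5.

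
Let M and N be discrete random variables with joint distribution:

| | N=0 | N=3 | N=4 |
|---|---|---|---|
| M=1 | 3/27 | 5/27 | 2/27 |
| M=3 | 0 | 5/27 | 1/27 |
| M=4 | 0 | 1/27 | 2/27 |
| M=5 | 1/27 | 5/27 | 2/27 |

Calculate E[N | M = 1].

P(M = 1) = 10/27.
Σ N·P over the event = 0·(3/27) + 3·(5/27) + 4·(2/27) = 23/27.
E[N | M = 1] = (23/27) / (10/27) = 23/10.

23/10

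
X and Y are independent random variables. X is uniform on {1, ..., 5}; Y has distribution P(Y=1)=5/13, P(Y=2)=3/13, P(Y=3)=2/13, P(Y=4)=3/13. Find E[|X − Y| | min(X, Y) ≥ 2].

P(min(X, Y) ≥ 2) = 32/65.
Summing |X−Y|·P(x,y) over outcomes with min(X, Y) ≥ 2 gives 38/65.
E[|X − Y| | min(X, Y) ≥ 2] = (38/65) / (32/65) = 19/16.

19/16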